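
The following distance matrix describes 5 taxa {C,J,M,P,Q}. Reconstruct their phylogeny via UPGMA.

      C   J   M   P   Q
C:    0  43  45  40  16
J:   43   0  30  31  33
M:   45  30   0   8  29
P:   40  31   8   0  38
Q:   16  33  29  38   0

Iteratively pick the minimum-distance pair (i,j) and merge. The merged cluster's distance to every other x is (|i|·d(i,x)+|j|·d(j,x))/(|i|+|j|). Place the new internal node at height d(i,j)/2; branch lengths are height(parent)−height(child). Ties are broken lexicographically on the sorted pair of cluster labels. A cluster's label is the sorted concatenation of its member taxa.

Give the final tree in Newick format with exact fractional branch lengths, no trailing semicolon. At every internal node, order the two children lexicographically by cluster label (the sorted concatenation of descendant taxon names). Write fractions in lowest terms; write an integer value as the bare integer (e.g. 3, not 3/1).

iteration 1: select M,P (d=8); attach at lengths (4, 4); label the merged cluster MP
  updated: d(C,MP)=85/2, d(J,MP)=61/2, d(MP,Q)=67/2
iteration 2: select C,Q (d=16); attach at lengths (8, 8); label the merged cluster CQ
  updated: d(CQ,J)=38, d(CQ,MP)=38
iteration 3: select J,MP (d=61/2); attach at lengths (61/4, 45/4); label the merged cluster JMP
  updated: d(CQ,JMP)=38
iteration 4: select CQ,JMP (d=38); attach at lengths (11, 15/4); label the merged cluster CJMPQ
final tree: ((C:8,Q:8):11,(J:61/4,(M:4,P:4):45/4):15/4)
total length: 261/4

((C:8,Q:8):11,(J:61/4,(M:4,P:4):45/4):15/4)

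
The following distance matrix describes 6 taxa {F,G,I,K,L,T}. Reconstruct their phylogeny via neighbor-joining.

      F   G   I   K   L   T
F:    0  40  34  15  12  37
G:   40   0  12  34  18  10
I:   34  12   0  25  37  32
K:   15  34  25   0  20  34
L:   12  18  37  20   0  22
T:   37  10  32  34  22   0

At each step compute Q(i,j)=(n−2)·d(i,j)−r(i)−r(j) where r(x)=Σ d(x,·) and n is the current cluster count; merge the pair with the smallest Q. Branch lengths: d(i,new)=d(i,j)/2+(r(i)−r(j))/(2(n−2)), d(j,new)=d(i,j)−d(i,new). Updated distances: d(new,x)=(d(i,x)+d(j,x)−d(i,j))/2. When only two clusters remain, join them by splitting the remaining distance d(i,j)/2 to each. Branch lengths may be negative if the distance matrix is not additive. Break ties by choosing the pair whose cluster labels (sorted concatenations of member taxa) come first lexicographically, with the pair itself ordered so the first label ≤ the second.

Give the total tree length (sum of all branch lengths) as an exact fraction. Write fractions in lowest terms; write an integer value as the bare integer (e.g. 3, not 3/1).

iteration 1: select G,T (d=10, Q=-209); attach at lengths (19/8, 61/8); label the merged cluster GT
  updated: d(F,GT)=67/2, d(GT,I)=17, d(GT,K)=29, d(GT,L)=15
iteration 2: select GT,I (d=17, Q=-313/2); attach at lengths (65/12, 139/12); label the merged cluster GIT
  updated: d(F,GIT)=101/4, d(GIT,K)=37/2, d(GIT,L)=35/2
iteration 3: select F,L (d=12, Q=-311/4); attach at lengths (107/16, 85/16); label the merged cluster FL
  updated: d(FL,GIT)=123/8, d(FL,K)=23/2
iteration 4: select FL,GIT (d=123/8, Q=-363/8); attach at lengths (67/16, 179/16); label the merged cluster FGILT
  updated: d(FGILT,K)=117/16
iteration 5: select FGILT,K (d=117/16); attach at lengths (117/32, 117/32); label the merged cluster FGIKLT
final tree: (((F:107/16,L:85/16):67/16,((G:19/8,T:61/8):65/12,I:139/12):179/16):117/32,K:117/32)
total length: 987/16

987/16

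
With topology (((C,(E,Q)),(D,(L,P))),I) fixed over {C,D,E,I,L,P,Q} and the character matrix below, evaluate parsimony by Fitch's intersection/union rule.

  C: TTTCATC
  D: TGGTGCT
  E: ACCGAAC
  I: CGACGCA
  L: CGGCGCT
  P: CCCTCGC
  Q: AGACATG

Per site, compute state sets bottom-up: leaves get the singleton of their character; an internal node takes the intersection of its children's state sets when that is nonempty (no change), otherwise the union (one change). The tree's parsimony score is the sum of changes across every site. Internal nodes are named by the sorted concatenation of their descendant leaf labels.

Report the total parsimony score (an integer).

EQ@0: {A} ∩ {A} = {A} (intersection, +0)
CEQ@0: {T} ∪ {A} = {A,T} (union, +1)
LP@0: {C} ∩ {C} = {C} (intersection, +0)
DLP@0: {T} ∪ {C} = {C,T} (union, +1)
CDELPQ@0: {A,T} ∩ {C,T} = {T} (intersection, +0)
CDEILPQ@0: {T} ∪ {C} = {C,T} (union, +1)
EQ@1: {C} ∪ {G} = {C,G} (union, +1)
CEQ@1: {T} ∪ {C,G} = {C,G,T} (union, +1)
LP@1: {G} ∪ {C} = {C,G} (union, +1)
DLP@1: {G} ∩ {C,G} = {G} (intersection, +0)
CDELPQ@1: {C,G,T} ∩ {G} = {G} (intersection, +0)
CDEILPQ@1: {G} ∩ {G} = {G} (intersection, +0)
EQ@2: {C} ∪ {A} = {A,C} (union, +1)
CEQ@2: {T} ∪ {A,C} = {A,C,T} (union, +1)
LP@2: {G} ∪ {C} = {C,G} (union, +1)
DLP@2: {G} ∩ {C,G} = {G} (intersection, +0)
CDELPQ@2: {A,C,T} ∪ {G} = {A,C,G,T} (union, +1)
CDEILPQ@2: {A,C,G,T} ∩ {A} = {A} (intersection, +0)
EQ@3: {G} ∪ {C} = {C,G} (union, +1)
CEQ@3: {C} ∩ {C,G} = {C} (intersection, +0)
LP@3: {C} ∪ {T} = {C,T} (union, +1)
DLP@3: {T} ∩ {C,T} = {T} (intersection, +0)
CDELPQ@3: {C} ∪ {T} = {C,T} (union, +1)
CDEILPQ@3: {C,T} ∩ {C} = {C} (intersection, +0)
EQ@4: {A} ∩ {A} = {A} (intersection, +0)
CEQ@4: {A} ∩ {A} = {A} (intersection, +0)
LP@4: {G} ∪ {C} = {C,G} (union, +1)
DLP@4: {G} ∩ {C,G} = {G} (intersection, +0)
CDELPQ@4: {A} ∪ {G} = {A,G} (union, +1)
CDEILPQ@4: {A,G} ∩ {G} = {G} (intersection, +0)
EQ@5: {A} ∪ {T} = {A,T} (union, +1)
CEQ@5: {T} ∩ {A,T} = {T} (intersection, +0)
LP@5: {C} ∪ {G} = {C,G} (union, +1)
DLP@5: {C} ∩ {C,G} = {C} (intersection, +0)
CDELPQ@5: {T} ∪ {C} = {C,T} (union, +1)
CDEILPQ@5: {C,T} ∩ {C} = {C} (intersection, +0)
EQ@6: {C} ∪ {G} = {C,G} (union, +1)
CEQ@6: {C} ∩ {C,G} = {C} (intersection, +0)
LP@6: {T} ∪ {C} = {C,T} (union, +1)
DLP@6: {T} ∩ {C,T} = {T} (intersection, +0)
CDELPQ@6: {C} ∪ {T} = {C,T} (union, +1)
CDEILPQ@6: {C,T} ∪ {A} = {A,C,T} (union, +1)
per-site changes: [3, 3, 4, 3, 2, 3, 4]; total = 22

22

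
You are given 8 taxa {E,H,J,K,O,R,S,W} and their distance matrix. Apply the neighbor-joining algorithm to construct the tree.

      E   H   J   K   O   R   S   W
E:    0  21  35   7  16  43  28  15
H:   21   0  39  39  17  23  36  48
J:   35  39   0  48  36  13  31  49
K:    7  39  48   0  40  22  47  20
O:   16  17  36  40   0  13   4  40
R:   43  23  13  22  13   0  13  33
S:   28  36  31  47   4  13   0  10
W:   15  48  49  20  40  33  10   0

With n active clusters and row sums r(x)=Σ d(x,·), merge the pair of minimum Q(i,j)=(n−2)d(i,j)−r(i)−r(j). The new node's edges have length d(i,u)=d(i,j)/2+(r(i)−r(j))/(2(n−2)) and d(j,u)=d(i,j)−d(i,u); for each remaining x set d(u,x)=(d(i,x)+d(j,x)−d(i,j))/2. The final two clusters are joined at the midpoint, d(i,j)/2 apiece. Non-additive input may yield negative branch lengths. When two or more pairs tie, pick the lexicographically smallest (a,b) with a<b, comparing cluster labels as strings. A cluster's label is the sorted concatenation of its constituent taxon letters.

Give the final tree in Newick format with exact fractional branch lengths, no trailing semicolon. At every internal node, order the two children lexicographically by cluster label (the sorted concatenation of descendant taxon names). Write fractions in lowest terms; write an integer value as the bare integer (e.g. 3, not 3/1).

(((((E:-4/3,K:25/3):21/5,W:49/5):51/4,(O:23/24,S:73/24):43/8):2,H:261/16):131/32,(J:243/16,R:-35/16):131/32)

iteration 1: select E,K (d=7, Q=-346); attach at lengths (-4/3, 25/3); label the merged cluster EK
  updated: d(EK,H)=53/2, d(EK,J)=38, d(EK,O)=49/2, d(EK,R)=29, d(EK,S)=34, d(EK,W)=14
iteration 2: select EK,W (d=14, Q=-290); attach at lengths (21/5, 49/5); label the merged cluster EKW
  updated: d(EKW,H)=121/4, d(EKW,J)=73/2, d(EKW,O)=101/4, d(EKW,R)=24, d(EKW,S)=15
iteration 3: select J,R (d=13, Q=-379/2); attach at lengths (243/16, -35/16); label the merged cluster JR
  updated: d(EKW,JR)=95/4, d(H,JR)=49/2, d(JR,O)=18, d(JR,S)=31/2
iteration 4: select O,S (d=4, Q=-491/4); attach at lengths (23/24, 73/24); label the merged cluster OS
  updated: d(EKW,OS)=145/8, d(H,OS)=49/2, d(JR,OS)=59/4
iteration 5: select EKW,OS (d=145/8, Q=-373/4); attach at lengths (51/4, 43/8); label the merged cluster EKOSW
  updated: d(EKOSW,H)=293/16, d(EKOSW,JR)=163/16
iteration 6: select EKOSW,H (d=293/16, Q=-53); attach at lengths (2, 261/16); label the merged cluster EHKOSW
  updated: d(EHKOSW,JR)=131/16
iteration 7: select EHKOSW,JR (d=131/16); attach at lengths (131/32, 131/32); label the merged cluster EHJKORSW
final tree: (((((E:-4/3,K:25/3):21/5,W:49/5):51/4,(O:23/24,S:73/24):43/8):2,H:261/16):131/32,(J:243/16,R:-35/16):131/32)
total length: 661/8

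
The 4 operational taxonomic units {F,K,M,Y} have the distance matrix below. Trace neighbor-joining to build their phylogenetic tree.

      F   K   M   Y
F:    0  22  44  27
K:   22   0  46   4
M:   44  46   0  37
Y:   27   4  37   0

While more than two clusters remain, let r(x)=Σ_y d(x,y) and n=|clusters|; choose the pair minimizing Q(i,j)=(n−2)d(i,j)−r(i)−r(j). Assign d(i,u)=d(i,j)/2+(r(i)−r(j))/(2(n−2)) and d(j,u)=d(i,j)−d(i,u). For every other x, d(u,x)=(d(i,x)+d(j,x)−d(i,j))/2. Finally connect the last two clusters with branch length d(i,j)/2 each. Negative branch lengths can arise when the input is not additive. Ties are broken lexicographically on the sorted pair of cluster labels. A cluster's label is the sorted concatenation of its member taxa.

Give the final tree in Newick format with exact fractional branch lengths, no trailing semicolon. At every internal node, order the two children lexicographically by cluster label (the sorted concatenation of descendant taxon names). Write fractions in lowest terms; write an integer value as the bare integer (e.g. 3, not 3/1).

(((F:27/2,M:61/2):9,K:3):1/2,Y:1/2)

step 1: merge (F,M) at d=44, Q=-132; branch lengths F→27/2, M→61/2; new cluster FM
  updated: d(FM,K)=12, d(FM,Y)=10
step 2: merge (FM,K) at d=12, Q=-26; branch lengths FM→9, K→3; new cluster FKM
  updated: d(FKM,Y)=1
step 3: merge (FKM,Y) at d=1; branch lengths FKM→1/2, Y→1/2; new cluster FKMY
final tree: (((F:27/2,M:61/2):9,K:3):1/2,Y:1/2)
total length: 57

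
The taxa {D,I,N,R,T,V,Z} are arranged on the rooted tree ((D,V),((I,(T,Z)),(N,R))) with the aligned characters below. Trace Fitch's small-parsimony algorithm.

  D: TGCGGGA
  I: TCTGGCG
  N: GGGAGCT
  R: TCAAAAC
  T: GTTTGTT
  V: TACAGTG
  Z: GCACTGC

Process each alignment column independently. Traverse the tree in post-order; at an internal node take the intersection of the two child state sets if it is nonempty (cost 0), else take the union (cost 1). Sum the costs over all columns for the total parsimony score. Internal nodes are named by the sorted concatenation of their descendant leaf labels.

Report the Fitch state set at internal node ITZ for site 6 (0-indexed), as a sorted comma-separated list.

site 0, node DV: D={T} ∩ V={T} → {T} (+0)
site 0, node TZ: T={G} ∩ Z={G} → {G} (+0)
site 0, node ITZ: I={T} ∪ TZ={G} → {G,T} (+1)
site 0, node NR: N={G} ∪ R={T} → {G,T} (+1)
site 0, node INRTZ: ITZ={G,T} ∩ NR={G,T} → {G,T} (+0)
site 0, node DINRTVZ: DV={T} ∩ INRTZ={G,T} → {T} (+0)
site 1, node DV: D={G} ∪ V={A} → {A,G} (+1)
site 1, node TZ: T={T} ∪ Z={C} → {C,T} (+1)
site 1, node ITZ: I={C} ∩ TZ={C,T} → {C} (+0)
site 1, node NR: N={G} ∪ R={C} → {C,G} (+1)
site 1, node INRTZ: ITZ={C} ∩ NR={C,G} → {C} (+0)
site 1, node DINRTVZ: DV={A,G} ∪ INRTZ={C} → {A,C,G} (+1)
site 2, node DV: D={C} ∩ V={C} → {C} (+0)
site 2, node TZ: T={T} ∪ Z={A} → {A,T} (+1)
site 2, node ITZ: I={T} ∩ TZ={A,T} → {T} (+0)
site 2, node NR: N={G} ∪ R={A} → {A,G} (+1)
site 2, node INRTZ: ITZ={T} ∪ NR={A,G} → {A,G,T} (+1)
site 2, node DINRTVZ: DV={C} ∪ INRTZ={A,G,T} → {A,C,G,T} (+1)
site 3, node DV: D={G} ∪ V={A} → {A,G} (+1)
site 3, node TZ: T={T} ∪ Z={C} → {C,T} (+1)
site 3, node ITZ: I={G} ∪ TZ={C,T} → {C,G,T} (+1)
site 3, node NR: N={A} ∩ R={A} → {A} (+0)
site 3, node INRTZ: ITZ={C,G,T} ∪ NR={A} → {A,C,G,T} (+1)
site 3, node DINRTVZ: DV={A,G} ∩ INRTZ={A,C,G,T} → {A,G} (+0)
site 4, node DV: D={G} ∩ V={G} → {G} (+0)
site 4, node TZ: T={G} ∪ Z={T} → {G,T} (+1)
site 4, node ITZ: I={G} ∩ TZ={G,T} → {G} (+0)
site 4, node NR: N={G} ∪ R={A} → {A,G} (+1)
site 4, node INRTZ: ITZ={G} ∩ NR={A,G} → {G} (+0)
site 4, node DINRTVZ: DV={G} ∩ INRTZ={G} → {G} (+0)
site 5, node DV: D={G} ∪ V={T} → {G,T} (+1)
site 5, node TZ: T={T} ∪ Z={G} → {G,T} (+1)
site 5, node ITZ: I={C} ∪ TZ={G,T} → {C,G,T} (+1)
site 5, node NR: N={C} ∪ R={A} → {A,C} (+1)
site 5, node INRTZ: ITZ={C,G,T} ∩ NR={A,C} → {C} (+0)
site 5, node DINRTVZ: DV={G,T} ∪ INRTZ={C} → {C,G,T} (+1)
site 6, node DV: D={A} ∪ V={G} → {A,G} (+1)
site 6, node TZ: T={T} ∪ Z={C} → {C,T} (+1)
site 6, node ITZ: I={G} ∪ TZ={C,T} → {C,G,T} (+1)
site 6, node NR: N={T} ∪ R={C} → {C,T} (+1)
site 6, node INRTZ: ITZ={C,G,T} ∩ NR={C,T} → {C,T} (+0)
site 6, node DINRTVZ: DV={A,G} ∪ INRTZ={C,T} → {A,C,G,T} (+1)
per-site changes: [2, 4, 4, 4, 2, 5, 5]; total = 26

C,G,T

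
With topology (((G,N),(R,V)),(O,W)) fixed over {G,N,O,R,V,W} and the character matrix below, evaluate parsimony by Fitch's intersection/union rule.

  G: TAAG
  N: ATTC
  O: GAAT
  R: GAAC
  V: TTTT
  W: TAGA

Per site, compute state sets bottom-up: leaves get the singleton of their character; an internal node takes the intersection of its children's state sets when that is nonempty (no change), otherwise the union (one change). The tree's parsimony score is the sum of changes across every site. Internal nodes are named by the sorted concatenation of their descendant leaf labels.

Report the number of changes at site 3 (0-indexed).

4

site 0, node GN: G={T} ∪ N={A} → {A,T} (+1)
site 0, node RV: R={G} ∪ V={T} → {G,T} (+1)
site 0, node GNRV: GN={A,T} ∩ RV={G,T} → {T} (+0)
site 0, node OW: O={G} ∪ W={T} → {G,T} (+1)
site 0, node GNORVW: GNRV={T} ∩ OW={G,T} → {T} (+0)
site 1, node GN: G={A} ∪ N={T} → {A,T} (+1)
site 1, node RV: R={A} ∪ V={T} → {A,T} (+1)
site 1, node GNRV: GN={A,T} ∩ RV={A,T} → {A,T} (+0)
site 1, node OW: O={A} ∩ W={A} → {A} (+0)
site 1, node GNORVW: GNRV={A,T} ∩ OW={A} → {A} (+0)
site 2, node GN: G={A} ∪ N={T} → {A,T} (+1)
site 2, node RV: R={A} ∪ V={T} → {A,T} (+1)
site 2, node GNRV: GN={A,T} ∩ RV={A,T} → {A,T} (+0)
site 2, node OW: O={A} ∪ W={G} → {A,G} (+1)
site 2, node GNORVW: GNRV={A,T} ∩ OW={A,G} → {A} (+0)
site 3, node GN: G={G} ∪ N={C} → {C,G} (+1)
site 3, node RV: R={C} ∪ V={T} → {C,T} (+1)
site 3, node GNRV: GN={C,G} ∩ RV={C,T} → {C} (+0)
site 3, node OW: O={T} ∪ W={A} → {A,T} (+1)
site 3, node GNORVW: GNRV={C} ∪ OW={A,T} → {A,C,T} (+1)
per-site changes: [3, 2, 3, 4]; total = 12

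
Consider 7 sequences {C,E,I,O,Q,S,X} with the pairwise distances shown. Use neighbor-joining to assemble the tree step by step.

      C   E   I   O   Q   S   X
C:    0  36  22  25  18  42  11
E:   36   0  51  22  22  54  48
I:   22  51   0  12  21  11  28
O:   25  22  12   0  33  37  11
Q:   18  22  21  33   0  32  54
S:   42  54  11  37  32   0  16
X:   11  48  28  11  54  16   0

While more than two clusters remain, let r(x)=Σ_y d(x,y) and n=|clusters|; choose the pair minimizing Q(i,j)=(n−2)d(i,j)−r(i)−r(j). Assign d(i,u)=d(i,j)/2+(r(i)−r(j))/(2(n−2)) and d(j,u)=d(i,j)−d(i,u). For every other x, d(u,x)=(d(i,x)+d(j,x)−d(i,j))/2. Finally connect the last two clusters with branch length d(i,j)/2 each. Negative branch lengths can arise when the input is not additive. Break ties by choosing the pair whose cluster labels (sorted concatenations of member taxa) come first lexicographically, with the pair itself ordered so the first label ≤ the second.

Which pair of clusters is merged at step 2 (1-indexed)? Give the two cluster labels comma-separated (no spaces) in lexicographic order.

iteration 1: select E,Q (d=22, Q=-303); attach at lengths (163/10, 57/10); label the merged cluster EQ
  updated: d(C,EQ)=16, d(EQ,I)=25, d(EQ,O)=33/2, d(EQ,S)=32, d(EQ,X)=40
iteration 2: select I,S (d=11, Q=-192); attach at lengths (1/2, 21/2); label the merged cluster IS
  updated: d(C,IS)=53/2, d(EQ,IS)=23, d(IS,O)=19, d(IS,X)=33/2
iteration 3: select C,EQ (d=16, Q=-126); attach at lengths (31/6, 65/6); label the merged cluster CEQ
  updated: d(CEQ,IS)=67/4, d(CEQ,O)=51/4, d(CEQ,X)=35/2
iteration 4: select CEQ,IS (d=67/4, Q=-263/4); attach at lengths (113/16, 155/16); label the merged cluster CEIQS
  updated: d(CEIQS,O)=15/2, d(CEIQS,X)=69/8
iteration 5: select CEIQS,O (d=15/2, Q=-217/8); attach at lengths (41/16, 79/16); label the merged cluster CEIOQS
  updated: d(CEIOQS,X)=97/16
iteration 6: select CEIOQS,X (d=97/16); attach at lengths (97/32, 97/32); label the merged cluster CEIOQSX
final tree: ((((C:31/6,(E:163/10,Q:57/10):65/6):113/16,(I:1/2,S:21/2):155/16):41/16,O:79/16):97/32,X:97/32)
total length: 1269/16

I,S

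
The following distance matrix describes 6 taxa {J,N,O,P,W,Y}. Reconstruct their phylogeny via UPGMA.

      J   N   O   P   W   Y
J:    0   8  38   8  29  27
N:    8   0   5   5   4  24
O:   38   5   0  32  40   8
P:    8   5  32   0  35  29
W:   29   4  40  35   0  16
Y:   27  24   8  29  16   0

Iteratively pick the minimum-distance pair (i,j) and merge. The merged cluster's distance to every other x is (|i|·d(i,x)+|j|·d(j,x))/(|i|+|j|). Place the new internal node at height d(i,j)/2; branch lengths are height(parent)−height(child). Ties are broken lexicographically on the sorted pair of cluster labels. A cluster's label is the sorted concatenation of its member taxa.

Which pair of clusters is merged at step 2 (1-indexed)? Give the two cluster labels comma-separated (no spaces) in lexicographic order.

iteration 1: select N,W (d=4); attach at lengths (2, 2); label the merged cluster NW
  updated: d(J,NW)=37/2, d(NW,O)=45/2, d(NW,P)=20, d(NW,Y)=20
iteration 2: select J,P (d=8); attach at lengths (4, 4); label the merged cluster JP
  updated: d(JP,NW)=77/4, d(JP,O)=35, d(JP,Y)=28
iteration 3: select O,Y (d=8); attach at lengths (4, 4); label the merged cluster OY
  updated: d(JP,OY)=63/2, d(NW,OY)=85/4
iteration 4: select JP,NW (d=77/4); attach at lengths (45/8, 61/8); label the merged cluster JNPW
  updated: d(JNPW,OY)=211/8
iteration 5: select JNPW,OY (d=211/8); attach at lengths (57/16, 147/16); label the merged cluster JNOPWY
final tree: (((J:4,P:4):45/8,(N:2,W:2):61/8):57/16,(O:4,Y:4):147/16)
total length: 46

J,P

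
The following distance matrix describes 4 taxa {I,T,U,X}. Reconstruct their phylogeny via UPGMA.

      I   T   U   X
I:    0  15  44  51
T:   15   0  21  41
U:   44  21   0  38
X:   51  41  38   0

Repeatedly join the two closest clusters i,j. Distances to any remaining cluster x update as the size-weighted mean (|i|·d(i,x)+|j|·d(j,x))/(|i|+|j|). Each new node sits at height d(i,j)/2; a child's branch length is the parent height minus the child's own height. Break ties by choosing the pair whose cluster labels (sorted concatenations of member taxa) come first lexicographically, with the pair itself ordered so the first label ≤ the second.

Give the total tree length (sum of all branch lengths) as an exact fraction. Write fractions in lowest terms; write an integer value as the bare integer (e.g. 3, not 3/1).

1. join I+T (d=15) ⇒ IT; edges |I|=15/2, |T|=15/2
  updated: d(IT,U)=65/2, d(IT,X)=46
2. join IT+U (d=65/2) ⇒ ITU; edges |IT|=35/4, |U|=65/4
  updated: d(ITU,X)=130/3
3. join ITU+X (d=130/3) ⇒ ITUX; edges |ITU|=65/12, |X|=65/3
final tree: (((I:15/2,T:15/2):35/4,U:65/4):65/12,X:65/3)
total length: 805/12

805/12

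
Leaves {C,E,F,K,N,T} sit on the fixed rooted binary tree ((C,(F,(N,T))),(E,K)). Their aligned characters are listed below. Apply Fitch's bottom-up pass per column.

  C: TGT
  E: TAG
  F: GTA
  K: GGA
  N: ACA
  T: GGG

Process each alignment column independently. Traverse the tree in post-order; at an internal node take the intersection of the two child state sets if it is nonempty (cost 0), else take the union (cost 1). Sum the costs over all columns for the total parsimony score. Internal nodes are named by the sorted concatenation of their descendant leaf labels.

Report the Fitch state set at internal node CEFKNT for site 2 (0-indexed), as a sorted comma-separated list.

NT@0: {A} ∪ {G} = {A,G} (union, +1)
FNT@0: {G} ∩ {A,G} = {G} (intersection, +0)
CFNT@0: {T} ∪ {G} = {G,T} (union, +1)
EK@0: {T} ∪ {G} = {G,T} (union, +1)
CEFKNT@0: {G,T} ∩ {G,T} = {G,T} (intersection, +0)
NT@1: {C} ∪ {G} = {C,G} (union, +1)
FNT@1: {T} ∪ {C,G} = {C,G,T} (union, +1)
CFNT@1: {G} ∩ {C,G,T} = {G} (intersection, +0)
EK@1: {A} ∪ {G} = {A,G} (union, +1)
CEFKNT@1: {G} ∩ {A,G} = {G} (intersection, +0)
NT@2: {A} ∪ {G} = {A,G} (union, +1)
FNT@2: {A} ∩ {A,G} = {A} (intersection, +0)
CFNT@2: {T} ∪ {A} = {A,T} (union, +1)
EK@2: {G} ∪ {A} = {A,G} (union, +1)
CEFKNT@2: {A,T} ∩ {A,G} = {A} (intersection, +0)
per-site changes: [3, 3, 3]; total = 9

A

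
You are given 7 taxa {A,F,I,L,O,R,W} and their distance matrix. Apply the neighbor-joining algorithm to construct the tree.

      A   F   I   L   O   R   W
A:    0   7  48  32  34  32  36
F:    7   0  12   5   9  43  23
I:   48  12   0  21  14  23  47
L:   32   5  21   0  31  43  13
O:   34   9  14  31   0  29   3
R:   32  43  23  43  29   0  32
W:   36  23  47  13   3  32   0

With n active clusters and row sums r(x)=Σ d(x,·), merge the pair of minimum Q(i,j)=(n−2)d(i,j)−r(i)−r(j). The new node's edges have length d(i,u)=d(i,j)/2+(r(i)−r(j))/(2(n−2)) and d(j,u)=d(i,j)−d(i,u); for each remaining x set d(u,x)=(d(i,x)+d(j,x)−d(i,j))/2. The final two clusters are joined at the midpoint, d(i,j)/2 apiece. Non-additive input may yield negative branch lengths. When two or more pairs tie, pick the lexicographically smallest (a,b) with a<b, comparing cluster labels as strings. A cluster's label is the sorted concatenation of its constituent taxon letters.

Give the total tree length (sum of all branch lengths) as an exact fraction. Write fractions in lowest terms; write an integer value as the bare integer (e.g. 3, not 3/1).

1. join O+W (d=3, Q=-259) ⇒ OW; edges |O|=-19/10, |W|=49/10
  updated: d(A,OW)=67/2, d(F,OW)=29/2, d(I,OW)=29, d(L,OW)=41/2, d(OW,R)=29
2. join I+R (d=23, Q=-211) ⇒ IR; edges |I|=55/8, |R|=129/8
  updated: d(A,IR)=57/2, d(F,IR)=16, d(IR,L)=41/2, d(IR,OW)=35/2
3. join A+F (d=7, Q=-245/2) ⇒ AF; edges |A|=53/4, |F|=-25/4
  updated: d(AF,IR)=75/4, d(AF,L)=15, d(AF,OW)=41/2
4. join AF+L (d=15, Q=-321/4) ⇒ AFL; edges |AF|=113/16, |L|=127/16
  updated: d(AFL,IR)=97/8, d(AFL,OW)=13
5. join AFL+IR (d=97/8, Q=-341/8) ⇒ AFILR; edges |AFL|=61/16, |IR|=133/16
  updated: d(AFILR,OW)=147/16
6. join AFILR+OW (d=147/16) ⇒ AFILORW; edges |AFILR|=147/32, |OW|=147/32
final tree: ((((A:53/4,F:-25/4):113/16,L:127/16):61/16,(I:55/8,R:129/8):133/16):147/32,(O:-19/10,W:49/10):147/32)
total length: 1109/16

1109/16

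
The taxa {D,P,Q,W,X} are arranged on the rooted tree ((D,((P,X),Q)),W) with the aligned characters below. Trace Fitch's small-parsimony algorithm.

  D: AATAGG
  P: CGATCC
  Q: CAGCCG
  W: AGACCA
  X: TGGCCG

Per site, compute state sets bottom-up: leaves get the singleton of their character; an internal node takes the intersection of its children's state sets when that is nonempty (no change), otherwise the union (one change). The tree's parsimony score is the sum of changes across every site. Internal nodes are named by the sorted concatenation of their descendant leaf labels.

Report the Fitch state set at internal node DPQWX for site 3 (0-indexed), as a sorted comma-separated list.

[col 0] PX: children P:{C}, X:{T} ∪→ {C,T}; cost 1
[col 0] PQX: children PX:{C,T}, Q:{C} ∩→ {C}; cost 0
[col 0] DPQX: children D:{A}, PQX:{C} ∪→ {A,C}; cost 1
[col 0] DPQWX: children DPQX:{A,C}, W:{A} ∩→ {A}; cost 0
[col 1] PX: children P:{G}, X:{G} ∩→ {G}; cost 0
[col 1] PQX: children PX:{G}, Q:{A} ∪→ {A,G}; cost 1
[col 1] DPQX: children D:{A}, PQX:{A,G} ∩→ {A}; cost 0
[col 1] DPQWX: children DPQX:{A}, W:{G} ∪→ {A,G}; cost 1
[col 2] PX: children P:{A}, X:{G} ∪→ {A,G}; cost 1
[col 2] PQX: children PX:{A,G}, Q:{G} ∩→ {G}; cost 0
[col 2] DPQX: children D:{T}, PQX:{G} ∪→ {G,T}; cost 1
[col 2] DPQWX: children DPQX:{G,T}, W:{A} ∪→ {A,G,T}; cost 1
[col 3] PX: children P:{T}, X:{C} ∪→ {C,T}; cost 1
[col 3] PQX: children PX:{C,T}, Q:{C} ∩→ {C}; cost 0
[col 3] DPQX: children D:{A}, PQX:{C} ∪→ {A,C}; cost 1
[col 3] DPQWX: children DPQX:{A,C}, W:{C} ∩→ {C}; cost 0
[col 4] PX: children P:{C}, X:{C} ∩→ {C}; cost 0
[col 4] PQX: children PX:{C}, Q:{C} ∩→ {C}; cost 0
[col 4] DPQX: children D:{G}, PQX:{C} ∪→ {C,G}; cost 1
[col 4] DPQWX: children DPQX:{C,G}, W:{C} ∩→ {C}; cost 0
[col 5] PX: children P:{C}, X:{G} ∪→ {C,G}; cost 1
[col 5] PQX: children PX:{C,G}, Q:{G} ∩→ {G}; cost 0
[col 5] DPQX: children D:{G}, PQX:{G} ∩→ {G}; cost 0
[col 5] DPQWX: children DPQX:{G}, W:{A} ∪→ {A,G}; cost 1
per-site changes: [2, 2, 3, 2, 1, 2]; total = 12

C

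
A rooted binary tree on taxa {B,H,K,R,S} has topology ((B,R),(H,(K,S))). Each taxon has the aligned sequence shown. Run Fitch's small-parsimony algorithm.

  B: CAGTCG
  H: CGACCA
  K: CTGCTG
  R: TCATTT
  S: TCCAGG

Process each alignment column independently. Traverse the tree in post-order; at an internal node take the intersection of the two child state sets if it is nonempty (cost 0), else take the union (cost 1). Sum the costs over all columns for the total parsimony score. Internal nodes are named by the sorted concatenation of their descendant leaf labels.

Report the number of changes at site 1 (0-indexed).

BR@0: {C} ∪ {T} = {C,T} (union, +1)
KS@0: {C} ∪ {T} = {C,T} (union, +1)
HKS@0: {C} ∩ {C,T} = {C} (intersection, +0)
BHKRS@0: {C,T} ∩ {C} = {C} (intersection, +0)
BR@1: {A} ∪ {C} = {A,C} (union, +1)
KS@1: {T} ∪ {C} = {C,T} (union, +1)
HKS@1: {G} ∪ {C,T} = {C,G,T} (union, +1)
BHKRS@1: {A,C} ∩ {C,G,T} = {C} (intersection, +0)
BR@2: {G} ∪ {A} = {A,G} (union, +1)
KS@2: {G} ∪ {C} = {C,G} (union, +1)
HKS@2: {A} ∪ {C,G} = {A,C,G} (union, +1)
BHKRS@2: {A,G} ∩ {A,C,G} = {A,G} (intersection, +0)
BR@3: {T} ∩ {T} = {T} (intersection, +0)
KS@3: {C} ∪ {A} = {A,C} (union, +1)
HKS@3: {C} ∩ {A,C} = {C} (intersection, +0)
BHKRS@3: {T} ∪ {C} = {C,T} (union, +1)
BR@4: {C} ∪ {T} = {C,T} (union, +1)
KS@4: {T} ∪ {G} = {G,T} (union, +1)
HKS@4: {C} ∪ {G,T} = {C,G,T} (union, +1)
BHKRS@4: {C,T} ∩ {C,G,T} = {C,T} (intersection, +0)
BR@5: {G} ∪ {T} = {G,T} (union, +1)
KS@5: {G} ∩ {G} = {G} (intersection, +0)
HKS@5: {A} ∪ {G} = {A,G} (union, +1)
BHKRS@5: {G,T} ∩ {A,G} = {G} (intersection, +0)
per-site changes: [2, 3, 3, 2, 3, 2]; total = 15

3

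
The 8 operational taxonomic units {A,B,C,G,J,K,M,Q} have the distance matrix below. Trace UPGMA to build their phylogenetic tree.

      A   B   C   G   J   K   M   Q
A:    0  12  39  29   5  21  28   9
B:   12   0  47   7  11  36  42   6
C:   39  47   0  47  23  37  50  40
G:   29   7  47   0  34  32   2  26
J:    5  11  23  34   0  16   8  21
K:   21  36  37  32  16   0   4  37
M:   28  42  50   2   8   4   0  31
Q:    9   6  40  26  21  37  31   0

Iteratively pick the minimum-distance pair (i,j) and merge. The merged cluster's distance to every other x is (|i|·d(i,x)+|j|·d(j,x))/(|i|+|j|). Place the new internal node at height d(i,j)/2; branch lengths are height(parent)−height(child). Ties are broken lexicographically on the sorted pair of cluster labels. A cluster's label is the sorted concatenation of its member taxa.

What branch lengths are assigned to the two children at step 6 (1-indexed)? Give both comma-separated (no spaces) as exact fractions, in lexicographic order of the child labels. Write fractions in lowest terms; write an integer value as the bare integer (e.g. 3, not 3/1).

13/2,33/8

step 1: merge (G,M) at d=2; branch lengths G→1, M→1; new cluster GM
  updated: d(A,GM)=57/2, d(B,GM)=49/2, d(C,GM)=97/2, d(GM,J)=21, d(GM,K)=18, d(GM,Q)=57/2
step 2: merge (A,J) at d=5; branch lengths A→5/2, J→5/2; new cluster AJ
  updated: d(AJ,B)=23/2, d(AJ,C)=31, d(AJ,GM)=99/4, d(AJ,K)=37/2, d(AJ,Q)=15
step 3: merge (B,Q) at d=6; branch lengths B→3, Q→3; new cluster BQ
  updated: d(AJ,BQ)=53/4, d(BQ,C)=87/2, d(BQ,GM)=53/2, d(BQ,K)=73/2
step 4: merge (AJ,BQ) at d=53/4; branch lengths AJ→33/8, BQ→29/8; new cluster ABJQ
  updated: d(ABJQ,C)=149/4, d(ABJQ,GM)=205/8, d(ABJQ,K)=55/2
step 5: merge (GM,K) at d=18; branch lengths GM→8, K→9; new cluster GKM
  updated: d(ABJQ,GKM)=105/4, d(C,GKM)=134/3
step 6: merge (ABJQ,GKM) at d=105/4; branch lengths ABJQ→13/2, GKM→33/8; new cluster ABGJKMQ
  updated: d(ABGJKMQ,C)=283/7
step 7: merge (ABGJKMQ,C) at d=283/7; branch lengths ABGJKMQ→397/56, C→283/14; new cluster ABCGJKMQ
final tree: ((((A:5/2,J:5/2):33/8,(B:3,Q:3):29/8):13/2,((G:1,M:1):8,K:9):33/8):397/56,C:283/14)
total length: 2119/28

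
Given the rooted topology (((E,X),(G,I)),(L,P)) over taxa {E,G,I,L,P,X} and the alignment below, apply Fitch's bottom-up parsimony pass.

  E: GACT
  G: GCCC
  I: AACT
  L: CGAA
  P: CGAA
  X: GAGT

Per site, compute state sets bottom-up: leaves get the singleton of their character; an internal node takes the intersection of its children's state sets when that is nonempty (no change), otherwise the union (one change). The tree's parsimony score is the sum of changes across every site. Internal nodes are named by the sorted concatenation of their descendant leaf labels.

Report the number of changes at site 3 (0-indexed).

2

[col 0] EX: children E:{G}, X:{G} ∩→ {G}; cost 0
[col 0] GI: children G:{G}, I:{A} ∪→ {A,G}; cost 1
[col 0] EGIX: children EX:{G}, GI:{A,G} ∩→ {G}; cost 0
[col 0] LP: children L:{C}, P:{C} ∩→ {C}; cost 0
[col 0] EGILPX: children EGIX:{G}, LP:{C} ∪→ {C,G}; cost 1
[col 1] EX: children E:{A}, X:{A} ∩→ {A}; cost 0
[col 1] GI: children G:{C}, I:{A} ∪→ {A,C}; cost 1
[col 1] EGIX: children EX:{A}, GI:{A,C} ∩→ {A}; cost 0
[col 1] LP: children L:{G}, P:{G} ∩→ {G}; cost 0
[col 1] EGILPX: children EGIX:{A}, LP:{G} ∪→ {A,G}; cost 1
[col 2] EX: children E:{C}, X:{G} ∪→ {C,G}; cost 1
[col 2] GI: children G:{C}, I:{C} ∩→ {C}; cost 0
[col 2] EGIX: children EX:{C,G}, GI:{C} ∩→ {C}; cost 0
[col 2] LP: children L:{A}, P:{A} ∩→ {A}; cost 0
[col 2] EGILPX: children EGIX:{C}, LP:{A} ∪→ {A,C}; cost 1
[col 3] EX: children E:{T}, X:{T} ∩→ {T}; cost 0
[col 3] GI: children G:{C}, I:{T} ∪→ {C,T}; cost 1
[col 3] EGIX: children EX:{T}, GI:{C,T} ∩→ {T}; cost 0
[col 3] LP: children L:{A}, P:{A} ∩→ {A}; cost 0
[col 3] EGILPX: children EGIX:{T}, LP:{A} ∪→ {A,T}; cost 1
per-site changes: [2, 2, 2, 2]; total = 8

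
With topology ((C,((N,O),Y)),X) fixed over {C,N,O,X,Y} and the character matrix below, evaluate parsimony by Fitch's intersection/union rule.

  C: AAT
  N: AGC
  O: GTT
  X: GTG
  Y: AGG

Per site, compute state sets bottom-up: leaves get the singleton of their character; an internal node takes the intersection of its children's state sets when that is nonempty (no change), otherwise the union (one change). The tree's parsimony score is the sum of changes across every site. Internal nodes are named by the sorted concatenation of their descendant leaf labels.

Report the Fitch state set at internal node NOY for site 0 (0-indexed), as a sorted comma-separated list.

A

[col 0] NO: children N:{A}, O:{G} ∪→ {A,G}; cost 1
[col 0] NOY: children NO:{A,G}, Y:{A} ∩→ {A}; cost 0
[col 0] CNOY: children C:{A}, NOY:{A} ∩→ {A}; cost 0
[col 0] CNOXY: children CNOY:{A}, X:{G} ∪→ {A,G}; cost 1
[col 1] NO: children N:{G}, O:{T} ∪→ {G,T}; cost 1
[col 1] NOY: children NO:{G,T}, Y:{G} ∩→ {G}; cost 0
[col 1] CNOY: children C:{A}, NOY:{G} ∪→ {A,G}; cost 1
[col 1] CNOXY: children CNOY:{A,G}, X:{T} ∪→ {A,G,T}; cost 1
[col 2] NO: children N:{C}, O:{T} ∪→ {C,T}; cost 1
[col 2] NOY: children NO:{C,T}, Y:{G} ∪→ {C,G,T}; cost 1
[col 2] CNOY: children C:{T}, NOY:{C,G,T} ∩→ {T}; cost 0
[col 2] CNOXY: children CNOY:{T}, X:{G} ∪→ {G,T}; cost 1
per-site changes: [2, 3, 3]; total = 8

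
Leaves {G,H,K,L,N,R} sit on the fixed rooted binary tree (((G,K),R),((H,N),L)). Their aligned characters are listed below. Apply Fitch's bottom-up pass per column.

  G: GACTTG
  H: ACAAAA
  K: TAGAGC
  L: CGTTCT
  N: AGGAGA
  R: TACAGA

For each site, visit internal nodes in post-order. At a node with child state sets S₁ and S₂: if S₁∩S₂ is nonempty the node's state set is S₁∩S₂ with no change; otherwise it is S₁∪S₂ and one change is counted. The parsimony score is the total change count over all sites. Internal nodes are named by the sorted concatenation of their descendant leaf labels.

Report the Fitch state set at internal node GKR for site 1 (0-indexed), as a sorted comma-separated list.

A

site 0, node GK: G={G} ∪ K={T} → {G,T} (+1)
site 0, node GKR: GK={G,T} ∩ R={T} → {T} (+0)
site 0, node HN: H={A} ∩ N={A} → {A} (+0)
site 0, node HLN: HN={A} ∪ L={C} → {A,C} (+1)
site 0, node GHKLNR: GKR={T} ∪ HLN={A,C} → {A,C,T} (+1)
site 1, node GK: G={A} ∩ K={A} → {A} (+0)
site 1, node GKR: GK={A} ∩ R={A} → {A} (+0)
site 1, node HN: H={C} ∪ N={G} → {C,G} (+1)
site 1, node HLN: HN={C,G} ∩ L={G} → {G} (+0)
site 1, node GHKLNR: GKR={A} ∪ HLN={G} → {A,G} (+1)
site 2, node GK: G={C} ∪ K={G} → {C,G} (+1)
site 2, node GKR: GK={C,G} ∩ R={C} → {C} (+0)
site 2, node HN: H={A} ∪ N={G} → {A,G} (+1)
site 2, node HLN: HN={A,G} ∪ L={T} → {A,G,T} (+1)
site 2, node GHKLNR: GKR={C} ∪ HLN={A,G,T} → {A,C,G,T} (+1)
site 3, node GK: G={T} ∪ K={A} → {A,T} (+1)
site 3, node GKR: GK={A,T} ∩ R={A} → {A} (+0)
site 3, node HN: H={A} ∩ N={A} → {A} (+0)
site 3, node HLN: HN={A} ∪ L={T} → {A,T} (+1)
site 3, node GHKLNR: GKR={A} ∩ HLN={A,T} → {A} (+0)
site 4, node GK: G={T} ∪ K={G} → {G,T} (+1)
site 4, node GKR: GK={G,T} ∩ R={G} → {G} (+0)
site 4, node HN: H={A} ∪ N={G} → {A,G} (+1)
site 4, node HLN: HN={A,G} ∪ L={C} → {A,C,G} (+1)
site 4, node GHKLNR: GKR={G} ∩ HLN={A,C,G} → {G} (+0)
site 5, node GK: G={G} ∪ K={C} → {C,G} (+1)
site 5, node GKR: GK={C,G} ∪ R={A} → {A,C,G} (+1)
site 5, node HN: H={A} ∩ N={A} → {A} (+0)
site 5, node HLN: HN={A} ∪ L={T} → {A,T} (+1)
site 5, node GHKLNR: GKR={A,C,G} ∩ HLN={A,T} → {A} (+0)
per-site changes: [3, 2, 4, 2, 3, 3]; total = 17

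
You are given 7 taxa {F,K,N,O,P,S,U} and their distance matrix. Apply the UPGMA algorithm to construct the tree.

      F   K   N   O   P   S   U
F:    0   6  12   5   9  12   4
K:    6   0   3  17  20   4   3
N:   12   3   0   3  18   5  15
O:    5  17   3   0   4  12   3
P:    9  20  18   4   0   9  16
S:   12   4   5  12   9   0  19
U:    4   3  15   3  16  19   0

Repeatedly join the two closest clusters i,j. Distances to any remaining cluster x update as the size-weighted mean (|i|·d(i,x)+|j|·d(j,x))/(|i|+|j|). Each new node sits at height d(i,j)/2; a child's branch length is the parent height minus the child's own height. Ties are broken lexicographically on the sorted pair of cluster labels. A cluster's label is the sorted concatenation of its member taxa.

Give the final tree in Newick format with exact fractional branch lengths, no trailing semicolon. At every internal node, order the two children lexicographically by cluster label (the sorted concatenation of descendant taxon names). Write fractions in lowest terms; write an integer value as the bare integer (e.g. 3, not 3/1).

(((F:9/4,(O:3/2,U:3/2):3/4):31/12,P:29/6):5/4,((K:3/2,N:3/2):3/4,S:9/4):23/6)

1. join K+N (d=3) ⇒ KN; edges |K|=3/2, |N|=3/2
  updated: d(F,KN)=9, d(KN,O)=10, d(KN,P)=19, d(KN,S)=9/2, d(KN,U)=9
2. join O+U (d=3) ⇒ OU; edges |O|=3/2, |U|=3/2
  updated: d(F,OU)=9/2, d(KN,OU)=19/2, d(OU,P)=10, d(OU,S)=31/2
3. join F+OU (d=9/2) ⇒ FOU; edges |F|=9/4, |OU|=3/4
  updated: d(FOU,KN)=28/3, d(FOU,P)=29/3, d(FOU,S)=43/3
4. join KN+S (d=9/2) ⇒ KNS; edges |KN|=3/4, |S|=9/4
  updated: d(FOU,KNS)=11, d(KNS,P)=47/3
5. join FOU+P (d=29/3) ⇒ FOPU; edges |FOU|=31/12, |P|=29/6
  updated: d(FOPU,KNS)=73/6
6. join FOPU+KNS (d=73/6) ⇒ FKNOPSU; edges |FOPU|=5/4, |KNS|=23/6
final tree: (((F:9/4,(O:3/2,U:3/2):3/4):31/12,P:29/6):5/4,((K:3/2,N:3/2):3/4,S:9/4):23/6)
total length: 49/2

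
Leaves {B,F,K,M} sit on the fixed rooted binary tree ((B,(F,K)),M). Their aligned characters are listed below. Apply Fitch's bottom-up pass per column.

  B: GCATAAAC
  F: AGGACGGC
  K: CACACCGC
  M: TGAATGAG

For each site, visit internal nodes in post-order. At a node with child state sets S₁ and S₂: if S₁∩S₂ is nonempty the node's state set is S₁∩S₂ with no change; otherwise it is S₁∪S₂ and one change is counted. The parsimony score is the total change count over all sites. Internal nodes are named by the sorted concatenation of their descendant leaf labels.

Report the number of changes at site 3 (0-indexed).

1

FK@0: {A} ∪ {C} = {A,C} (union, +1)
BFK@0: {G} ∪ {A,C} = {A,C,G} (union, +1)
BFKM@0: {A,C,G} ∪ {T} = {A,C,G,T} (union, +1)
FK@1: {G} ∪ {A} = {A,G} (union, +1)
BFK@1: {C} ∪ {A,G} = {A,C,G} (union, +1)
BFKM@1: {A,C,G} ∩ {G} = {G} (intersection, +0)
FK@2: {G} ∪ {C} = {C,G} (union, +1)
BFK@2: {A} ∪ {C,G} = {A,C,G} (union, +1)
BFKM@2: {A,C,G} ∩ {A} = {A} (intersection, +0)
FK@3: {A} ∩ {A} = {A} (intersection, +0)
BFK@3: {T} ∪ {A} = {A,T} (union, +1)
BFKM@3: {A,T} ∩ {A} = {A} (intersection, +0)
FK@4: {C} ∩ {C} = {C} (intersection, +0)
BFK@4: {A} ∪ {C} = {A,C} (union, +1)
BFKM@4: {A,C} ∪ {T} = {A,C,T} (union, +1)
FK@5: {G} ∪ {C} = {C,G} (union, +1)
BFK@5: {A} ∪ {C,G} = {A,C,G} (union, +1)
BFKM@5: {A,C,G} ∩ {G} = {G} (intersection, +0)
FK@6: {G} ∩ {G} = {G} (intersection, +0)
BFK@6: {A} ∪ {G} = {A,G} (union, +1)
BFKM@6: {A,G} ∩ {A} = {A} (intersection, +0)
FK@7: {C} ∩ {C} = {C} (intersection, +0)
BFK@7: {C} ∩ {C} = {C} (intersection, +0)
BFKM@7: {C} ∪ {G} = {C,G} (union, +1)
per-site changes: [3, 2, 2, 1, 2, 2, 1, 1]; total = 14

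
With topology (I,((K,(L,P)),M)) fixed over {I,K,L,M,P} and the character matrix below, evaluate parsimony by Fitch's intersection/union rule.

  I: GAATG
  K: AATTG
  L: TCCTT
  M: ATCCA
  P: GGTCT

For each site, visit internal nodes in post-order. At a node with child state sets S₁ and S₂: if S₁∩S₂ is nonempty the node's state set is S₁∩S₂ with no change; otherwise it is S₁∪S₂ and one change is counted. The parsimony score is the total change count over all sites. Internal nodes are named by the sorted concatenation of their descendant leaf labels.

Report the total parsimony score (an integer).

[col 0] LP: children L:{T}, P:{G} ∪→ {G,T}; cost 1
[col 0] KLP: children K:{A}, LP:{G,T} ∪→ {A,G,T}; cost 1
[col 0] KLMP: children KLP:{A,G,T}, M:{A} ∩→ {A}; cost 0
[col 0] IKLMP: children I:{G}, KLMP:{A} ∪→ {A,G}; cost 1
[col 1] LP: children L:{C}, P:{G} ∪→ {C,G}; cost 1
[col 1] KLP: children K:{A}, LP:{C,G} ∪→ {A,C,G}; cost 1
[col 1] KLMP: children KLP:{A,C,G}, M:{T} ∪→ {A,C,G,T}; cost 1
[col 1] IKLMP: children I:{A}, KLMP:{A,C,G,T} ∩→ {A}; cost 0
[col 2] LP: children L:{C}, P:{T} ∪→ {C,T}; cost 1
[col 2] KLP: children K:{T}, LP:{C,T} ∩→ {T}; cost 0
[col 2] KLMP: children KLP:{T}, M:{C} ∪→ {C,T}; cost 1
[col 2] IKLMP: children I:{A}, KLMP:{C,T} ∪→ {A,C,T}; cost 1
[col 3] LP: children L:{T}, P:{C} ∪→ {C,T}; cost 1
[col 3] KLP: children K:{T}, LP:{C,T} ∩→ {T}; cost 0
[col 3] KLMP: children KLP:{T}, M:{C} ∪→ {C,T}; cost 1
[col 3] IKLMP: children I:{T}, KLMP:{C,T} ∩→ {T}; cost 0
[col 4] LP: children L:{T}, P:{T} ∩→ {T}; cost 0
[col 4] KLP: children K:{G}, LP:{T} ∪→ {G,T}; cost 1
[col 4] KLMP: children KLP:{G,T}, M:{A} ∪→ {A,G,T}; cost 1
[col 4] IKLMP: children I:{G}, KLMP:{A,G,T} ∩→ {G}; cost 0
per-site changes: [3, 3, 3, 2, 2]; total = 13

13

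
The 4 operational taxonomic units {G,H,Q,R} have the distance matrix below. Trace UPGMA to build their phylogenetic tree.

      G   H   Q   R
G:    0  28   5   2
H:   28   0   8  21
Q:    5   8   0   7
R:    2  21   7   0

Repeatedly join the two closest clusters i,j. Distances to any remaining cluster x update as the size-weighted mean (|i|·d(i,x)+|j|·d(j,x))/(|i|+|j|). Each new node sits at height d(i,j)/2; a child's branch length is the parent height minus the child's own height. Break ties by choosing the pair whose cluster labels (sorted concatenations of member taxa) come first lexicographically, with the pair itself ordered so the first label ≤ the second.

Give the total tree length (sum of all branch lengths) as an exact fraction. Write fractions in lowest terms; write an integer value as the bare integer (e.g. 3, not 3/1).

23

iteration 1: select G,R (d=2); attach at lengths (1, 1); label the merged cluster GR
  updated: d(GR,H)=49/2, d(GR,Q)=6
iteration 2: select GR,Q (d=6); attach at lengths (2, 3); label the merged cluster GQR
  updated: d(GQR,H)=19
iteration 3: select GQR,H (d=19); attach at lengths (13/2, 19/2); label the merged cluster GHQR
final tree: (((G:1,R:1):2,Q:3):13/2,H:19/2)
total length: 23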